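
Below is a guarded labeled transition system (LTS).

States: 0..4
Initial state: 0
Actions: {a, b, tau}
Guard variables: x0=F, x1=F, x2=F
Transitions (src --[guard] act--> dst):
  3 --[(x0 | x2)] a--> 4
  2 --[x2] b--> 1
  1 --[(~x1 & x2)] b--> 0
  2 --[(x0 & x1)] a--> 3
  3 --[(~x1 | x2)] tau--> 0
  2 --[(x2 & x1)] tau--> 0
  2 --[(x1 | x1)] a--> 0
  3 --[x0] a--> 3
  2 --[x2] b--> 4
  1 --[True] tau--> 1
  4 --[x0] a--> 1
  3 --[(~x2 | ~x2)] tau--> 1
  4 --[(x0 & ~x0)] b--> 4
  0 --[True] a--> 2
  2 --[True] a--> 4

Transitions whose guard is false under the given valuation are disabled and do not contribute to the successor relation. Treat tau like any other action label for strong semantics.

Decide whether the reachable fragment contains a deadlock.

R = {0,2,4}
  0: a→2  [deg 1]
  2: a→4  [deg 1]
  4: ∅  [no exit]
witness 4: a·a

Answer: DEADLOCK at state 4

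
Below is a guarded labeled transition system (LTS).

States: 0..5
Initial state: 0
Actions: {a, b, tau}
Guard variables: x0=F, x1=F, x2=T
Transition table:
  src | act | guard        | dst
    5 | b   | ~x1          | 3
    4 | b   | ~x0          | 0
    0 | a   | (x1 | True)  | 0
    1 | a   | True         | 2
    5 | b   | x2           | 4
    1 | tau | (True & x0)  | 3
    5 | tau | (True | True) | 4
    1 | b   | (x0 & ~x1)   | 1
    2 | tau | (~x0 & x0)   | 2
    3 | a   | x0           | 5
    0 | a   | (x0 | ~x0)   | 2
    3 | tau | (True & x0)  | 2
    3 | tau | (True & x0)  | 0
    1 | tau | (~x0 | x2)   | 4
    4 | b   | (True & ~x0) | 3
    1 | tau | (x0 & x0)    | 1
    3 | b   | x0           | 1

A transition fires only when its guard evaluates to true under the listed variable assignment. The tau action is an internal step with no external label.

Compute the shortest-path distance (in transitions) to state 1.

Answer: UNREACHABLE

Analysis:
Layered search for 1:
  depth 0: {0}
  depth 1: {2}
1 never appears.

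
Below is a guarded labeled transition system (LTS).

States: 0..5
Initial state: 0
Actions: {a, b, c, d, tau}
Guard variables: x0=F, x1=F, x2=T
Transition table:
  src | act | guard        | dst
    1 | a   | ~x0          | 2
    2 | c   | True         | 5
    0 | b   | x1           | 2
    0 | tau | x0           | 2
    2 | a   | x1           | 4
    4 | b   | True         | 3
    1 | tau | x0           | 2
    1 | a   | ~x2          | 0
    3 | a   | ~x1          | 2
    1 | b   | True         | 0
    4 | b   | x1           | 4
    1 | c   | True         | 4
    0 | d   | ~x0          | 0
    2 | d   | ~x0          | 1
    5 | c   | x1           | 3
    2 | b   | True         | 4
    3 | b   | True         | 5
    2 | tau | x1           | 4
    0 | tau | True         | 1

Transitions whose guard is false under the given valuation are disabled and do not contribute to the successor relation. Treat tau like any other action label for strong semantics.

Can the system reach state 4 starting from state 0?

Answer: REACHABLE

Working:
After dropping false guards: 11 live edges.
depth 0: {0}
depth 1: {1}  now seen {0,1}
depth 2: {2,4}  now seen {0,1,2,4}
depth 3: {3,5}  now seen {0,1,2,3,4,5}
Reachable = {0,1,2,3,4,5}
Path to 4: tau·c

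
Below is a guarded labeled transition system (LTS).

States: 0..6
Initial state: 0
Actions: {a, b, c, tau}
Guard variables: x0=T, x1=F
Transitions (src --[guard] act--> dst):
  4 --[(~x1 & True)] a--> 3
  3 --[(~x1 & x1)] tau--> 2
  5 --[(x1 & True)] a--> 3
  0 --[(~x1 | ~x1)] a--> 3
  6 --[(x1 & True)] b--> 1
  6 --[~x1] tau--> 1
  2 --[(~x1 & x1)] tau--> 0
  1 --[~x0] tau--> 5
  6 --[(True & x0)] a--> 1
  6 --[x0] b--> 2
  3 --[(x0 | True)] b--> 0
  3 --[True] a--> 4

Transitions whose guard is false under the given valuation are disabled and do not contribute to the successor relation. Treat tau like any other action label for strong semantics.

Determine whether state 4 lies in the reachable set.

7 transition(s) survive guard evaluation.
depth 0: {0}
depth 1: {3}  now seen {0,3}
depth 2: {4}  now seen {0,3,4}
R = {0,3,4}
Path to 4: a·a

Answer: REACHABLE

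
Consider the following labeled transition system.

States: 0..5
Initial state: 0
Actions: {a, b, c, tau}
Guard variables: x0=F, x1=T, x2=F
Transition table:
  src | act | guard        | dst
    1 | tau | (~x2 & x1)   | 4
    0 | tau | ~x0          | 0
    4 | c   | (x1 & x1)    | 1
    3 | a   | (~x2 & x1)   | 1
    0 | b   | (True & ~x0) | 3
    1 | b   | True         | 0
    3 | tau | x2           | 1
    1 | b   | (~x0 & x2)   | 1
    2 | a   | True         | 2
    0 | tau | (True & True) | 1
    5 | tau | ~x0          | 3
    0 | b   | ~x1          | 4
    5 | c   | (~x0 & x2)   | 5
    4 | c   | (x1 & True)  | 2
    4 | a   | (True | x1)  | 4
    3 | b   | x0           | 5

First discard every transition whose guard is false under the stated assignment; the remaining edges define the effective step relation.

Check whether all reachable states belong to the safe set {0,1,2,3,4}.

Inv-set: {0,1,2,3,4}
R = {0,1,2,3,4}
  0: ✓
  1: ✓
  2: ✓
  3: ✓
  4: ✓

Answer: INVARIANT HOLDS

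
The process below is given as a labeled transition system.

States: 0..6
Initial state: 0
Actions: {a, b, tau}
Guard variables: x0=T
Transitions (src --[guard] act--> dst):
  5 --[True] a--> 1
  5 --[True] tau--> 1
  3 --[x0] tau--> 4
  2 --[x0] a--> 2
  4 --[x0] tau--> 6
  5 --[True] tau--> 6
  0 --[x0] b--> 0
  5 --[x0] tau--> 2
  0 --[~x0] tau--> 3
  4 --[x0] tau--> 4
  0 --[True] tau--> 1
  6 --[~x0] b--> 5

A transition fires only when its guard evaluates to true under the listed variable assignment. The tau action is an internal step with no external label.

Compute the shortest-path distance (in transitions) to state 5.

Answer: UNREACHABLE

Trace:
BFS to 5:
  Layer 0: {0}
  Layer 1: {1}
5 never appears.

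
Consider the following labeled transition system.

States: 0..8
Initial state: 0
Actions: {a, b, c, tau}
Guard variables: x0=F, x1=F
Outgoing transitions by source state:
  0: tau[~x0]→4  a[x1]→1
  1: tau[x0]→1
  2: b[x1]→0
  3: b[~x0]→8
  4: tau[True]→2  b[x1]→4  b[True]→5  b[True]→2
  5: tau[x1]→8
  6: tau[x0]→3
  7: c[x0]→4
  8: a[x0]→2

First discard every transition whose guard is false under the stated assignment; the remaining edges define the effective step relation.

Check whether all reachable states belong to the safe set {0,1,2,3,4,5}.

Safe = {0,1,2,3,4,5}
Reachable = {0,2,4,5}
  0: ok
  2: ok
  4: ok
  5: ok

Answer: INVARIANT HOLDS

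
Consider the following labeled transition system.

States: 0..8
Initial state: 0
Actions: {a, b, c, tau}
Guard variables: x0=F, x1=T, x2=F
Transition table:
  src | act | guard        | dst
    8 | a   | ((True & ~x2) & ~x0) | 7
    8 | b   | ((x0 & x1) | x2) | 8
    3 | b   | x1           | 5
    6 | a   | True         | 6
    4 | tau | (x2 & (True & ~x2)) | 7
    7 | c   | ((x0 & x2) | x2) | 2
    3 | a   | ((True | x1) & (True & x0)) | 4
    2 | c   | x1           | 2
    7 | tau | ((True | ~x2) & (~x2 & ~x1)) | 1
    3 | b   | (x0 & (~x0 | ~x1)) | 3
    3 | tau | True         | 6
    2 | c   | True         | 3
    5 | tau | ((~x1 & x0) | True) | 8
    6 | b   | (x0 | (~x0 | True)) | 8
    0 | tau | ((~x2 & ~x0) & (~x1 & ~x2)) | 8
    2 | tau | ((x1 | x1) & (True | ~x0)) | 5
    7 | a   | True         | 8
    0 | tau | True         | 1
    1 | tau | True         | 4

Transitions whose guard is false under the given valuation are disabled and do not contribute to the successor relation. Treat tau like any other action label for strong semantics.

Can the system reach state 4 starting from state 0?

Answer: REACHABLE

Trace:
After dropping false guards: 12 live edges.
L0 = {0}
L1 = {1}  total {0,1}
L2 = {4}  total {0,1,4}
R = {0,1,4}
Path to 4: tau·tau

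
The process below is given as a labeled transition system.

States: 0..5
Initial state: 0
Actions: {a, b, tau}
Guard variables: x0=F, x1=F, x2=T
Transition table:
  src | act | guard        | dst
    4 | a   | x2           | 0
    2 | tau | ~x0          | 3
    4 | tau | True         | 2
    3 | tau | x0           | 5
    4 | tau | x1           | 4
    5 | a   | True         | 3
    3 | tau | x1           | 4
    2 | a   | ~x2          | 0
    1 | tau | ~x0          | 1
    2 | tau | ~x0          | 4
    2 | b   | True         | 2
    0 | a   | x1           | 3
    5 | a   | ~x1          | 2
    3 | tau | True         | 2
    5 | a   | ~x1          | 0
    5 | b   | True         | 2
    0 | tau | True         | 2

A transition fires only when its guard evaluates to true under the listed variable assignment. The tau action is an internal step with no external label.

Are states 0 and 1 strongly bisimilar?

Answer: NOT BISIMILAR

Working:
Bisimulation quotient by refinement:
  P[0] = {{0,1,2,3,4,5}}
  P[1] = {{0,1,3},{2},{4},{5}}
  P[2] = {{0,3},{1},{2},{4},{5}}
5 equivalence class(es) (converged in 3)
[0]={0,3}  [1]={1}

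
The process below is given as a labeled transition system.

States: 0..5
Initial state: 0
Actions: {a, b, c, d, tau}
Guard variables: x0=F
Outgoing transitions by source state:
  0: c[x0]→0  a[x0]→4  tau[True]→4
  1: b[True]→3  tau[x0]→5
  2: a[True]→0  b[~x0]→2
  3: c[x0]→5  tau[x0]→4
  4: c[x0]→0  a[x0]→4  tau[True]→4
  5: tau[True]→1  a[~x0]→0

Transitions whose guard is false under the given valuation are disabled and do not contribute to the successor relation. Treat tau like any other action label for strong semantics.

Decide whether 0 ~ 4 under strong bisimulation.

Answer: BISIMILAR

Working:
Bisimulation quotient by refinement:
  P[0] = {{0,1,2,3,4,5}}
  P[1] = {{0,4},{1},{2},{3},{5}}
5 equivalence class(es) (converged in 2)
[0]={0,4}  [4]={0,4}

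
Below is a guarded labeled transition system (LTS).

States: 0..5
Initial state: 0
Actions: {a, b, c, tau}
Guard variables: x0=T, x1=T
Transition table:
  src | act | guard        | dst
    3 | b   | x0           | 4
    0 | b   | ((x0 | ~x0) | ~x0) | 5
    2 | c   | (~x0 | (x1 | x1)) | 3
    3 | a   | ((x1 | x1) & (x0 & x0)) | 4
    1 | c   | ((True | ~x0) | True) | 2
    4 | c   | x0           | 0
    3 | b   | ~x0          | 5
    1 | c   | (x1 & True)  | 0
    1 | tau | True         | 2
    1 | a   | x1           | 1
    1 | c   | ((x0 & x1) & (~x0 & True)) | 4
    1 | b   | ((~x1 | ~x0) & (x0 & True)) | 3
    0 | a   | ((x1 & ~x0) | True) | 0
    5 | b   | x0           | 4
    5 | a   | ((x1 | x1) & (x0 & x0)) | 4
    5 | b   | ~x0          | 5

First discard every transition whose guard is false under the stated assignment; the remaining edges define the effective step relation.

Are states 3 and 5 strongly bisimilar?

Bisimulation quotient by refinement:
  π0 = {{0,1,2,3,4,5}}
  π1 = {{0,3,5},{1},{2,4}}
  π2 = {{0},{1},{2,4},{3,5}}
  π3 = {{0},{1},{2},{3,5},{4}}
stable after 4 split(s): 5 block(s)
class of 3: {3,5}; class of 5: {3,5}

Answer: BISIMILAR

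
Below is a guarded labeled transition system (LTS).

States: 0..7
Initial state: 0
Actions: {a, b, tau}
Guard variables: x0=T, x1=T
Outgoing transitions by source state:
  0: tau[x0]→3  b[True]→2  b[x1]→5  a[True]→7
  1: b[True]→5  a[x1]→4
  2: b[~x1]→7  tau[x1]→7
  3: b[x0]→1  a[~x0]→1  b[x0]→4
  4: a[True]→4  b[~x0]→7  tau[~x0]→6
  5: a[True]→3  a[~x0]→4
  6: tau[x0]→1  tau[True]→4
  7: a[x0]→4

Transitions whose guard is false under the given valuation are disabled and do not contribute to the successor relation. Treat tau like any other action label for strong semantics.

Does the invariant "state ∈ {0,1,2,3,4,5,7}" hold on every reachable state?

Safe = {0,1,2,3,4,5,7}
R = {0,1,2,3,4,5,7}
  0: ok
  1: ok
  2: ok
  3: ok
  4: ok
  5: ok
  7: ok

Answer: INVARIANT HOLDS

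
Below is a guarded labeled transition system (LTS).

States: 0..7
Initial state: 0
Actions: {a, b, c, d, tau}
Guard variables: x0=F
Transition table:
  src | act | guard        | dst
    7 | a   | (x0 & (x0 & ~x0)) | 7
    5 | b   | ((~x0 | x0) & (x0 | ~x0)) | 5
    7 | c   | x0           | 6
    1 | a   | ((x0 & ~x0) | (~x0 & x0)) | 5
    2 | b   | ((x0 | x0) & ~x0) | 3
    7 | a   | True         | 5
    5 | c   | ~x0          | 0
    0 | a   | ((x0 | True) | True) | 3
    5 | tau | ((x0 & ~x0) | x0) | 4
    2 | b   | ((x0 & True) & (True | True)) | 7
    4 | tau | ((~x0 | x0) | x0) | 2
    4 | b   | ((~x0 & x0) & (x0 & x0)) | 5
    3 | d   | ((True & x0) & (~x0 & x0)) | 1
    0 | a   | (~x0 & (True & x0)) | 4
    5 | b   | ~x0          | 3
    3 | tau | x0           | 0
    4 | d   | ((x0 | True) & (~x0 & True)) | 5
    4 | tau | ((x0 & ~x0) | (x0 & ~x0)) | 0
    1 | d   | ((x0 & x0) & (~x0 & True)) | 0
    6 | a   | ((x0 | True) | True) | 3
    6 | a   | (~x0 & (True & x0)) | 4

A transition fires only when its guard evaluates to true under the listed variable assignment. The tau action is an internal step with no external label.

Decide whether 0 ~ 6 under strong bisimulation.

Bisimulation quotient by refinement:
  P[0] = {{0,1,2,3,4,5,6,7}}
  P[1] = {{0,6,7},{1,2,3},{4},{5}}
  P[2] = {{0,6},{1,2,3},{4},{5},{7}}
Fixed point at round 3; 5 class(es).
class of 0: {0,6}; class of 6: {0,6}

Answer: BISIMILAR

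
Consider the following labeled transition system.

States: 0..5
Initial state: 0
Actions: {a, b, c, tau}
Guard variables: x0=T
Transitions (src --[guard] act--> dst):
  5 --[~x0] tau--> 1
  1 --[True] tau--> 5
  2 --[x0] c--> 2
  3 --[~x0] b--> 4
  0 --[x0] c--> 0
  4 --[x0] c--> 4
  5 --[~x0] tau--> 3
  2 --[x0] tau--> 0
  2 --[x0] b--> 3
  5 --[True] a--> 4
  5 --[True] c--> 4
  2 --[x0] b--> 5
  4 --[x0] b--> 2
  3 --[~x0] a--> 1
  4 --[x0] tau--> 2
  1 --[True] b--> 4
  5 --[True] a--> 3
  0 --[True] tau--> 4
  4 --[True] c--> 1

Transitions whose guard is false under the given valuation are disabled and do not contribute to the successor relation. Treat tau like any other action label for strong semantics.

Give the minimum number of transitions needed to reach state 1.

Layered search for 1:
  depth 0: {0}
  depth 1: {4}
  depth 2: {1,2}
first hit 1 at d=2 via tau·c

Answer: 2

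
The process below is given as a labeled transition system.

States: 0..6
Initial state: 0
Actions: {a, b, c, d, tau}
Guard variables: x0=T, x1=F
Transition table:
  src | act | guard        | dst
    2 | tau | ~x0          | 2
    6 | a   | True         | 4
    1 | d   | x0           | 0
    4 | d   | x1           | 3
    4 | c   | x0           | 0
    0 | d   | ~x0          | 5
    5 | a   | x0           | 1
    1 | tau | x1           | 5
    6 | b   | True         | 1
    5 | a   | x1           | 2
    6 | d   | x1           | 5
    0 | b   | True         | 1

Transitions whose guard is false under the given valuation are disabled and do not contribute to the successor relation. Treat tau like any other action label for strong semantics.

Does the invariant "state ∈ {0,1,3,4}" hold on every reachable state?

Safe = {0,1,3,4}
Reachable = {0,1}
  0: ok
  1: ok

Answer: INVARIANT HOLDS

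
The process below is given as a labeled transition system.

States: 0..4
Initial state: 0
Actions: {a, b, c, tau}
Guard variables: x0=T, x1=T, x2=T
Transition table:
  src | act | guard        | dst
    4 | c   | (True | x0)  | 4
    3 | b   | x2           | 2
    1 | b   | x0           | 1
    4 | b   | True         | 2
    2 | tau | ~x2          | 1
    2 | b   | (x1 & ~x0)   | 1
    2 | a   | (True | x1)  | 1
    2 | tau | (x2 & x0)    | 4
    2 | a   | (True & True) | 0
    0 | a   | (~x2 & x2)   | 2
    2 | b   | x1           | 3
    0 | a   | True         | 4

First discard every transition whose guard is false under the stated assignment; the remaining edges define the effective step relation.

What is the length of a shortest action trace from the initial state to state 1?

BFS to 1:
  Layer 0: {0}
  Layer 1: {4}
  Layer 2: {2}
  Layer 3: {1,3}
1 enters at depth 3; path a·b·a

Answer: 3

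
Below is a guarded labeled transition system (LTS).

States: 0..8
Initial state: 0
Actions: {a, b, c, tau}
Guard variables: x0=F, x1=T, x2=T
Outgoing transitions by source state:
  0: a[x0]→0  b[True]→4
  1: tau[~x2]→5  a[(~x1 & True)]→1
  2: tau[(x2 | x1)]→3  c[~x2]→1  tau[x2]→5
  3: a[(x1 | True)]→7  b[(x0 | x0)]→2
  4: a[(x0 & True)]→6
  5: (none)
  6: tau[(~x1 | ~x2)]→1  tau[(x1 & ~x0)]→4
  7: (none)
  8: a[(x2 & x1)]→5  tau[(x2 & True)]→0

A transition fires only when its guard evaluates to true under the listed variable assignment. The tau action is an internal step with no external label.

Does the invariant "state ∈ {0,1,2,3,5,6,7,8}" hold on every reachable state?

Inv-set: {0,1,2,3,5,6,7,8}
Reach set: {0,4}
  0: ✓
  4: VIOLATES
reach 4 via b — violates

Answer: INVARIANT VIOLATED at state 4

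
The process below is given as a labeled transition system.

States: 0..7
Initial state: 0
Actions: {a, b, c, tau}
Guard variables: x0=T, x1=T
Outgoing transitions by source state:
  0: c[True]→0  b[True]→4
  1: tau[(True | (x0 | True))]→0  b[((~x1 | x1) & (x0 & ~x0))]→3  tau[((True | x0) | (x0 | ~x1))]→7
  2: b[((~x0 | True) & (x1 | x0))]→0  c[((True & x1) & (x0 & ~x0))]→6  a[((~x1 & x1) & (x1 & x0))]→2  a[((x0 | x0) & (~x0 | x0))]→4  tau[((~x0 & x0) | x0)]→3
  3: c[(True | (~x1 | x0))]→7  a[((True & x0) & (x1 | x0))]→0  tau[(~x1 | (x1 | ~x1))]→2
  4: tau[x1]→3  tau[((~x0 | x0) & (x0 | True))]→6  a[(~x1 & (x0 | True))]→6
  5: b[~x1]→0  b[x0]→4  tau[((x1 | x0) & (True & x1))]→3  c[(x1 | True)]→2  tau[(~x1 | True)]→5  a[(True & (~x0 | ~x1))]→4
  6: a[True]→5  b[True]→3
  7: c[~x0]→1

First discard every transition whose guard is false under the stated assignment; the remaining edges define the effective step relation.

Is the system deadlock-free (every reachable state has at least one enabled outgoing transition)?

Answer: DEADLOCK at state 7

Working:
R = {0,2,3,4,5,6,7}
  0: b→4  c→0  [2 out]
  2: a→4  b→0  tau→3  [3 out]
  3: a→0  c→7  tau→2  [3 out]
  4: tau→3  tau→6  [2 out]
  5: b→4  c→2  tau→3  tau→5  [4 out]
  6: a→5  b→3  [2 out]
  7: ∅  [deadlock]
trace reaching 7: b·tau·c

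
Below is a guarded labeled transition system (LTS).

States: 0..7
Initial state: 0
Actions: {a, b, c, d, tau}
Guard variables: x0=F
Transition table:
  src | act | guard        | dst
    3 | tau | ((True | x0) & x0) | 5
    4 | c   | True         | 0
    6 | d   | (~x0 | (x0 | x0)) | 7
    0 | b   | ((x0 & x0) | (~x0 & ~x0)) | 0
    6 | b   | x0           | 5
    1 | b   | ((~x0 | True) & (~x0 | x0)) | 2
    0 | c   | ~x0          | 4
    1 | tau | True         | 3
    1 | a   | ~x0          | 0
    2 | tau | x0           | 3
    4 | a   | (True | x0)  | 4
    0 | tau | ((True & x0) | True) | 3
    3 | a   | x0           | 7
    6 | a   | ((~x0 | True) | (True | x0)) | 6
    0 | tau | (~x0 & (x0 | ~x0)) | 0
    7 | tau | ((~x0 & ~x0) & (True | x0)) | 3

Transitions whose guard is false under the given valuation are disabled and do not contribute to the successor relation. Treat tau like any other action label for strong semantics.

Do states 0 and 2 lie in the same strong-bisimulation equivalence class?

Answer: NOT BISIMILAR

Trace:
Compute ~ classes (split until stable):
  P[0] = {{0,1,2,3,4,5,6,7}}
  P[1] = {{0},{1},{2,3,5},{4},{6},{7}}
Fixed point at round 2; 6 class(es).
class of 0: {0}; class of 2: {2,3,5}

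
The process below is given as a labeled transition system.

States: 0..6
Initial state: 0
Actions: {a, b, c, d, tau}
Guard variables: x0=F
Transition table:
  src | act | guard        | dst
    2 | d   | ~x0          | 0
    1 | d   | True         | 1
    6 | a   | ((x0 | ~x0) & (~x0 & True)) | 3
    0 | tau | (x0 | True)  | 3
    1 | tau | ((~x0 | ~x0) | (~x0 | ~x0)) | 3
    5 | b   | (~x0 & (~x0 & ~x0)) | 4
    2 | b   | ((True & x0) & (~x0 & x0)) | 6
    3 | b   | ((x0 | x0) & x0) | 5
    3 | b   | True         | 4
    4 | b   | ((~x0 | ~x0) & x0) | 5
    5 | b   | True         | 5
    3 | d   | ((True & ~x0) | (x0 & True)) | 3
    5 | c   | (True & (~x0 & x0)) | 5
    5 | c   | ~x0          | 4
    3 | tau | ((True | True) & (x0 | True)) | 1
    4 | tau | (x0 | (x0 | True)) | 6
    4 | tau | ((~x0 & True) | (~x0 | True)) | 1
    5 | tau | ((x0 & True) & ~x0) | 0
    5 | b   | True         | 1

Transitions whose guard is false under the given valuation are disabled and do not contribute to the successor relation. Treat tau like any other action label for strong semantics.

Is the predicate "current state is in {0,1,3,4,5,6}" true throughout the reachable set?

Answer: INVARIANT HOLDS

Working:
Allowed set {0,1,3,4,5,6}
R = {0,1,3,4,6}
  0: ✓
  1: ✓
  3: ✓
  4: ✓
  6: ✓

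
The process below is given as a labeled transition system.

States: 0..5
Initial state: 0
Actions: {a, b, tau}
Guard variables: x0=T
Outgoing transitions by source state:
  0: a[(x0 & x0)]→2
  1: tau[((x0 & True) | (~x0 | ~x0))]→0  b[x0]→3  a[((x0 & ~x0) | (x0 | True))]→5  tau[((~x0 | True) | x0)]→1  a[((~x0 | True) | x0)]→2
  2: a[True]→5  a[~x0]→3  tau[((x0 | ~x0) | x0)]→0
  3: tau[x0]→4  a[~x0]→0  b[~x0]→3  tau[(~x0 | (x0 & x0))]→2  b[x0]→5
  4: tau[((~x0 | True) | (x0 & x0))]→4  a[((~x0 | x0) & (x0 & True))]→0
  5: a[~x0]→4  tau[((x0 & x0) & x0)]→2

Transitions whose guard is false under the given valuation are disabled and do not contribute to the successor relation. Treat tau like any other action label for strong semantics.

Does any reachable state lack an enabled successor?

R = {0,2,5}
  0: a→2  [1 exit(s)]
  2: a→5  tau→0  [2 exit(s)]
  5: tau→2  [1 exit(s)]

Answer: DEADLOCK-FREE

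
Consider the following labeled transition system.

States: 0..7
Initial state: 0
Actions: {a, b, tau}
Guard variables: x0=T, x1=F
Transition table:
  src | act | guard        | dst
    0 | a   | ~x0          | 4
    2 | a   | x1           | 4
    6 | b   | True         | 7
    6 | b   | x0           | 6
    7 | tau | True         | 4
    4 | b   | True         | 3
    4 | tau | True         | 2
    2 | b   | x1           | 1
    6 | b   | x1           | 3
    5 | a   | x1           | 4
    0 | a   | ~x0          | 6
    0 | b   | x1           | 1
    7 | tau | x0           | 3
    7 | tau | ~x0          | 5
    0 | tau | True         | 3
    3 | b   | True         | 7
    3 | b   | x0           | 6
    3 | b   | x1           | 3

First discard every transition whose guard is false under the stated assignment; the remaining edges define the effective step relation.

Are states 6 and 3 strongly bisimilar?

Answer: BISIMILAR

Working:
Refine partition for ~:
  π0 = {{0,1,2,3,4,5,6,7}}
  π1 = {{0,7},{1,2,5},{3,6},{4}}
  π2 = {{0},{1,2,5},{3,6},{4},{7}}
stable after 3 split(s): 5 block(s)
6∈{3,6}, 3∈{3,6}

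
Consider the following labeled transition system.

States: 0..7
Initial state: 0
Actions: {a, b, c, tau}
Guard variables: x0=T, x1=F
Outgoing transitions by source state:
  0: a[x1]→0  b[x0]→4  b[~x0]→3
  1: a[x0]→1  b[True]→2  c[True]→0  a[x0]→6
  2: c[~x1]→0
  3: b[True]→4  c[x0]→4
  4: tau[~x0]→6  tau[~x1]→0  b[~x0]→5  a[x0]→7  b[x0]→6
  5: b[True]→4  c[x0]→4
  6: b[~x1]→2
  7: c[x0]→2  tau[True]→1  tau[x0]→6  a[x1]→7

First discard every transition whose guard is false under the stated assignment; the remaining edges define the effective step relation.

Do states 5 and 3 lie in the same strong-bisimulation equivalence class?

Answer: BISIMILAR

Trace:
Refine partition for ~:
  π0 = {{0,1,2,3,4,5,6,7}}
  π1 = {{0,6},{1},{2},{3,5},{4},{7}}
  π2 = {{0},{1},{2},{3,5},{4},{6},{7}}
7 equivalence class(es) (converged in 3)
5∈{3,5}, 3∈{3,5}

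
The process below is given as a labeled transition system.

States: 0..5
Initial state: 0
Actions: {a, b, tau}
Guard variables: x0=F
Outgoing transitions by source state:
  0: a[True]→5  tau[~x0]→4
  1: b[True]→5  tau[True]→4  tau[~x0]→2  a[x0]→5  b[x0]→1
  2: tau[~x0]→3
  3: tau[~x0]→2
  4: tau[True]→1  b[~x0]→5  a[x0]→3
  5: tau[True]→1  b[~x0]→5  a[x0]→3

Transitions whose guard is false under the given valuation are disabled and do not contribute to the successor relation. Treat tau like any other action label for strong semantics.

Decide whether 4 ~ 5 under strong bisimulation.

Answer: BISIMILAR

Working:
Bisimulation quotient by refinement:
  π0 = {{0,1,2,3,4,5}}
  π1 = {{0},{1,4,5},{2,3}}
  π2 = {{0},{1},{2,3},{4,5}}
stable after 3 split(s): 4 block(s)
[4]={4,5}  [5]={4,5}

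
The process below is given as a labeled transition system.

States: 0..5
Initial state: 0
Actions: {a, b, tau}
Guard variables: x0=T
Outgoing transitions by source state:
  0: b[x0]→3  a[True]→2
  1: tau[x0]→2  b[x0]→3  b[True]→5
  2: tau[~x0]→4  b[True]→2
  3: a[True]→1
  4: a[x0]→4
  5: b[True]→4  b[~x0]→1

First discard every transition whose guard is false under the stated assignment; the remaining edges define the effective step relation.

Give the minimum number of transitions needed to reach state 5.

Answer: 3

Working:
Breadth-first toward 5:
  depth 0: {0}
  depth 1: {2,3}
  depth 2: {1}
  depth 3: {5}
5 enters at depth 3; path b·a·b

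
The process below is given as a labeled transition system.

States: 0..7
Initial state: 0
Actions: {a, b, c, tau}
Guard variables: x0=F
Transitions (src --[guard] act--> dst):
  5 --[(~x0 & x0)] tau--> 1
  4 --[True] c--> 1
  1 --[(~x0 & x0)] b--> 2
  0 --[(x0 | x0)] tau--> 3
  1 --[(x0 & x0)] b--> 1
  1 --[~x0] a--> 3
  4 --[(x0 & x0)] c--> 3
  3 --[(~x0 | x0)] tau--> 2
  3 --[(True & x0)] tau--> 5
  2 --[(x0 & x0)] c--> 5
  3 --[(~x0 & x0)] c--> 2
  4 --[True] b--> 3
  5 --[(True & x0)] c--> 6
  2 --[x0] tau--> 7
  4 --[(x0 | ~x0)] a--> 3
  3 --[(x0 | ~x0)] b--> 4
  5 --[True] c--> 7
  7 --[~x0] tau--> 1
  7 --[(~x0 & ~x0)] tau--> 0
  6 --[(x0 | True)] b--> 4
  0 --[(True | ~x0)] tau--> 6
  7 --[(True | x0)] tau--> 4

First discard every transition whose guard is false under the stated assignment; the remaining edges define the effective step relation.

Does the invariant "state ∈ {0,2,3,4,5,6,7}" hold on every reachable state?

Inv-set: {0,2,3,4,5,6,7}
R = {0,1,2,3,4,6}
  0: ok
  1: outside
  2: ok
  3: ok
  4: ok
  6: ok
reach 1 via tau·b·c — violates

Answer: INVARIANT VIOLATED at state 1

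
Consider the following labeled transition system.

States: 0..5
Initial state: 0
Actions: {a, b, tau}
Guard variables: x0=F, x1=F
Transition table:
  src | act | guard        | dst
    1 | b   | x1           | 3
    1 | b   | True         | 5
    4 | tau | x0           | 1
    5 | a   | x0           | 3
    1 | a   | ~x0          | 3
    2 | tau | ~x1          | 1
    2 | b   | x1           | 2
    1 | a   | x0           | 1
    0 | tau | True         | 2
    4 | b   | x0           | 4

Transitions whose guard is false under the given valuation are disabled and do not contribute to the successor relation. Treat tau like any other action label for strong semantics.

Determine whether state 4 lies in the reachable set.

4 transition(s) survive guard evaluation.
Layer 0: {0}
Layer 1: {2}  cumulative {0,2}
Layer 2: {1}  cumulative {0,1,2}
Layer 3: {3,5}  cumulative {0,1,2,3,5}
Reach set: {0,1,2,3,5}

Answer: UNREACHABLE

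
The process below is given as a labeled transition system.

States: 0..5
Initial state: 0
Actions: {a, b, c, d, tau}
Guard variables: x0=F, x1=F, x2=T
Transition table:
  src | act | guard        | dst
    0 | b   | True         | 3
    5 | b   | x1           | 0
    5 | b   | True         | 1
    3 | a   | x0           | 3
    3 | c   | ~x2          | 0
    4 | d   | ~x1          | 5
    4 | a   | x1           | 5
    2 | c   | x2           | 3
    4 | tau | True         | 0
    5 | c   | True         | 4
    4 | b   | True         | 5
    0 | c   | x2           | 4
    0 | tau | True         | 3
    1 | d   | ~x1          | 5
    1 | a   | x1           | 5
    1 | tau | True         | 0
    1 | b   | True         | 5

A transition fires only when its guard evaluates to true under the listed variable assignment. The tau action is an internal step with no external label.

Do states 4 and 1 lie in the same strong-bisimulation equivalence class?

Answer: BISIMILAR

Trace:
Bisimulation quotient by refinement:
  round 0: {{0,1,2,3,4,5}}
  round 1: {{0},{1,4},{2},{3},{5}}
Fixed point at round 2; 5 class(es).
4∈{1,4}, 1∈{1,4}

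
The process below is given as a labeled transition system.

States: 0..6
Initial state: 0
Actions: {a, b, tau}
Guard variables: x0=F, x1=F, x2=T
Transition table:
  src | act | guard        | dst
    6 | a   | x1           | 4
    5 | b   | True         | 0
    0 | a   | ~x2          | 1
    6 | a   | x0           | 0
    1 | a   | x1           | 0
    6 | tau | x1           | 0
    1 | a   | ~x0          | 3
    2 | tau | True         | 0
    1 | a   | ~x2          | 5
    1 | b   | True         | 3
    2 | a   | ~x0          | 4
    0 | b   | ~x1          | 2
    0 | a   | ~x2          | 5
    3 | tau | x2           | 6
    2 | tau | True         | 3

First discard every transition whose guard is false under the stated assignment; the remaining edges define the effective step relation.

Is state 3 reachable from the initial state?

Answer: REACHABLE

Trace:
Guard filter leaves 8 enabled edge(s).
depth 0: {0}
depth 1: {2}  total {0,2}
depth 2: {3,4}  total {0,2,3,4}
depth 3: {6}  total {0,2,3,4,6}
Reachable = {0,2,3,4,6}
trace reaching 3: b·tau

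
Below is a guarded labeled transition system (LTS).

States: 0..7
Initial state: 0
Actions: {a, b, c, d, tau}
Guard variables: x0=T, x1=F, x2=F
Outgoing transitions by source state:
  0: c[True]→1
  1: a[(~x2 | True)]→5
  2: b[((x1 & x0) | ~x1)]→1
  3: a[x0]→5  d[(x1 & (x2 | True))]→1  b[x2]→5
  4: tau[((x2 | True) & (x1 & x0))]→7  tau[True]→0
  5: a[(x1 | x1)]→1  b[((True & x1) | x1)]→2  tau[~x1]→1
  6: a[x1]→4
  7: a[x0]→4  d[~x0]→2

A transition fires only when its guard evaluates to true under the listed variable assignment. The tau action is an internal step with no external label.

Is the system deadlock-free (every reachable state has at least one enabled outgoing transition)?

Answer: DEADLOCK-FREE

Analysis:
R = {0,1,5}
  0: c→1  [1 out]
  1: a→5  [1 out]
  5: tau→1  [1 out]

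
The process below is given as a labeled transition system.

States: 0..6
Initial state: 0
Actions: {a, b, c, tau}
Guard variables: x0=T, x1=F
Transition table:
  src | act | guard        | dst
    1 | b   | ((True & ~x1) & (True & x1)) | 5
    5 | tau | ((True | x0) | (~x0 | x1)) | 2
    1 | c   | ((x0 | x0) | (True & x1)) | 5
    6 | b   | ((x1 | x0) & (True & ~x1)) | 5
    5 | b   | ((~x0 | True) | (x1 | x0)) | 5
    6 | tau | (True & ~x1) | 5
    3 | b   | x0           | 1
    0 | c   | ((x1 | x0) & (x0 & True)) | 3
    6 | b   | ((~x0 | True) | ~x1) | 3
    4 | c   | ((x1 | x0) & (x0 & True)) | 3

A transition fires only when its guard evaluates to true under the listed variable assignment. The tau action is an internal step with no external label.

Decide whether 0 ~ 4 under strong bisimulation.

Answer: BISIMILAR

Trace:
Compute ~ classes (split until stable):
  π0 = {{0,1,2,3,4,5,6}}
  π1 = {{0,1,4},{2},{3},{5,6}}
  π2 = {{0,4},{1},{2},{3},{5},{6}}
stable after 3 split(s): 6 block(s)
0∈{0,4}, 4∈{0,4}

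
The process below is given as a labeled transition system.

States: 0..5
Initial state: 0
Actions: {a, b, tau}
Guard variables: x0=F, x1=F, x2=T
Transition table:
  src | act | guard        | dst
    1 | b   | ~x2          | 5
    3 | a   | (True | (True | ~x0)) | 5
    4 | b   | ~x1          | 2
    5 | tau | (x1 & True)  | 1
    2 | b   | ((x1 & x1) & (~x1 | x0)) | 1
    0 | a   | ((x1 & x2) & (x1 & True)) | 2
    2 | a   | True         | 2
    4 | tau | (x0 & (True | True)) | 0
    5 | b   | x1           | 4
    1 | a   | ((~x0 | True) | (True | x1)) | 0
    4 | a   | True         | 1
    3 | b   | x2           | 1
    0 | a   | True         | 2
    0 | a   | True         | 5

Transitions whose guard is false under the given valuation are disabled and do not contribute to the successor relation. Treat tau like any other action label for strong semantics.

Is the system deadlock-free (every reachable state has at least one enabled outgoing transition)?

Reachable = {0,2,5}
  0: a→2  a→5  [2 out]
  2: a→2  [1 out]
  5: ∅  [deadlock]
witness 5: a

Answer: DEADLOCK at state 5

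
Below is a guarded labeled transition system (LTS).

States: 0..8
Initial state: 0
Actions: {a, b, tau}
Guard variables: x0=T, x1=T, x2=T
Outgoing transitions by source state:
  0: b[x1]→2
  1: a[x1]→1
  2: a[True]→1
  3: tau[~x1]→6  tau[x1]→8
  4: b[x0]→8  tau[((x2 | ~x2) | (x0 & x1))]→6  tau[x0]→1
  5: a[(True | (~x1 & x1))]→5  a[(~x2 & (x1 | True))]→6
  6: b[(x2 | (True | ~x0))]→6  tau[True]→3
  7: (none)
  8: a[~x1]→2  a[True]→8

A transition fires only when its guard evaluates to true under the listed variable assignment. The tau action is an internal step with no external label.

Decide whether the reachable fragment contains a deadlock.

Answer: DEADLOCK-FREE

Working:
Reach set: {0,1,2}
  0: b→2  [1 out]
  1: a→1  [1 out]
  2: a→1  [1 out]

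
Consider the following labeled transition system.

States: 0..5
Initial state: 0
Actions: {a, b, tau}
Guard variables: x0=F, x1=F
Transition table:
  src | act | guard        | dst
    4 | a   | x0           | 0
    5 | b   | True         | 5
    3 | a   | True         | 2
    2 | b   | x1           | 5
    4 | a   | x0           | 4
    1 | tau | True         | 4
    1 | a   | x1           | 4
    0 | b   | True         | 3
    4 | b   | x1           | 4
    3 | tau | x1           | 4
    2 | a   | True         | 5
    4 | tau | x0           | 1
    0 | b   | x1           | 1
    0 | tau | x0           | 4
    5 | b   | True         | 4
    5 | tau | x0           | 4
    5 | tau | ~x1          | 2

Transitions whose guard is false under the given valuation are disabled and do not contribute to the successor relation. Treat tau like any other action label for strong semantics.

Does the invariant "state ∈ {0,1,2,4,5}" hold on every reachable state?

Allowed set {0,1,2,4,5}
Reachable = {0,2,3,4,5}
  0: ok
  2: ok
  3: VIOLATES
  4: ok
  5: ok
reach 3 via b — violates

Answer: INVARIANT VIOLATED at state 3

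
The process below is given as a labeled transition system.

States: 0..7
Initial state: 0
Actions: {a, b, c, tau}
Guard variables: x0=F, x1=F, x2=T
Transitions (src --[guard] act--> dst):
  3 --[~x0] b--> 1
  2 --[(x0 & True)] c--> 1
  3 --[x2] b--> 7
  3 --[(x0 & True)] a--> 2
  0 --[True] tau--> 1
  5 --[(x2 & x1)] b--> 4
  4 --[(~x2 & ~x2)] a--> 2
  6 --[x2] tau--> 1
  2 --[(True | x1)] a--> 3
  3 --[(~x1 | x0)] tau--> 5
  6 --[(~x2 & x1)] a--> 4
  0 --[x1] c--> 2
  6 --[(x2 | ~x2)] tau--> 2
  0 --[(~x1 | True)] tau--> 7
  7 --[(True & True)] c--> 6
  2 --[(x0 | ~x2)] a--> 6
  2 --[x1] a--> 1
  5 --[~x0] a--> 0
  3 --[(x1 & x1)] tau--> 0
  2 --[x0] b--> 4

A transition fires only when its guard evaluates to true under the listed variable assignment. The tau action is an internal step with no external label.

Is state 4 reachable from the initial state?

Guard filter leaves 10 enabled edge(s).
L0 = {0}
L1 = {1,7}  total {0,1,7}
L2 = {6}  total {0,1,6,7}
L3 = {2}  total {0,1,2,6,7}
L4 = {3}  total {0,1,2,3,6,7}
L5 = {5}  total {0,1,2,3,5,6,7}
Reach set: {0,1,2,3,5,6,7}

Answer: UNREACHABLE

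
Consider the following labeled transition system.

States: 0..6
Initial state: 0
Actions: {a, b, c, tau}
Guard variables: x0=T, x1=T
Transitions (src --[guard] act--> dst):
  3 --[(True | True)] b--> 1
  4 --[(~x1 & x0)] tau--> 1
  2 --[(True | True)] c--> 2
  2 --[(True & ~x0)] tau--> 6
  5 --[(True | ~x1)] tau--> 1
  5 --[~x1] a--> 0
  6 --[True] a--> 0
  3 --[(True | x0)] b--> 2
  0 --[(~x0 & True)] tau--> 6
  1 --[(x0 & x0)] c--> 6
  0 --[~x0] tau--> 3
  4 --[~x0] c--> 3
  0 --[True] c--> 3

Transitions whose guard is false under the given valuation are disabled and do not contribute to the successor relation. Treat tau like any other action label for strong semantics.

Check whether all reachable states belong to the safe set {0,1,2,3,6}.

Answer: INVARIANT HOLDS

Analysis:
Allowed set {0,1,2,3,6}
Reachable = {0,1,2,3,6}
  0: ok
  1: ok
  2: ok
  3: ok
  6: ok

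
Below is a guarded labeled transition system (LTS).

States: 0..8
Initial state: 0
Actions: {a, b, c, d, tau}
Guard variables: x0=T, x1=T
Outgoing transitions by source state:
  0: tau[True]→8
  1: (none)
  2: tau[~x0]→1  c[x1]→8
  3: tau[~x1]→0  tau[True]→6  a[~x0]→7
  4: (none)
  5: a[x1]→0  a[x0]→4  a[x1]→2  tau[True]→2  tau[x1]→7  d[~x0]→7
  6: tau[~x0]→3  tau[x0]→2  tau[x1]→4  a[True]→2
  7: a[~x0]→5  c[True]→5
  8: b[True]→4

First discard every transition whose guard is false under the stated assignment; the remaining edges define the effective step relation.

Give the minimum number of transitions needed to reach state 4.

Answer: 2

Analysis:
Layered search for 4:
  L0 = {0}
  L1 = {8}
  L2 = {4}
4 enters at depth 2; path tau·b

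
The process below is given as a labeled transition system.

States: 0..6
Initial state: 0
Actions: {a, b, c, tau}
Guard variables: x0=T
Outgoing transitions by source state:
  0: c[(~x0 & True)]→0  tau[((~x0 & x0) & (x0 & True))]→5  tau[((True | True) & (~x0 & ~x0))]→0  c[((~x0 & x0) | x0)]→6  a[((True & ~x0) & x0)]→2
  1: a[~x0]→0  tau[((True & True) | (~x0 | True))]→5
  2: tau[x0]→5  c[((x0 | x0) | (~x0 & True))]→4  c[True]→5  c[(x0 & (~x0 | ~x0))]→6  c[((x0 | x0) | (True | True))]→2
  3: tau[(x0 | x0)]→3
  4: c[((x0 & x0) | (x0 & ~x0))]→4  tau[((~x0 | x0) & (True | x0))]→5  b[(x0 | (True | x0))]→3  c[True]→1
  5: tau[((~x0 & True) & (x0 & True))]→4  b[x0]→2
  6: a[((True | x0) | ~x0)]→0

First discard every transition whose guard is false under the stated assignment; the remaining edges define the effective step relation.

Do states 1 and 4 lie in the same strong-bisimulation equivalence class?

Compute ~ classes (split until stable):
  round 0: {{0,1,2,3,4,5,6}}
  round 1: {{0},{1,3},{2},{4},{5},{6}}
  round 2: {{0},{1},{2},{3},{4},{5},{6}}
7 equivalence class(es) (converged in 3)
1∈{1}, 4∈{4}

Answer: NOT BISIMILAR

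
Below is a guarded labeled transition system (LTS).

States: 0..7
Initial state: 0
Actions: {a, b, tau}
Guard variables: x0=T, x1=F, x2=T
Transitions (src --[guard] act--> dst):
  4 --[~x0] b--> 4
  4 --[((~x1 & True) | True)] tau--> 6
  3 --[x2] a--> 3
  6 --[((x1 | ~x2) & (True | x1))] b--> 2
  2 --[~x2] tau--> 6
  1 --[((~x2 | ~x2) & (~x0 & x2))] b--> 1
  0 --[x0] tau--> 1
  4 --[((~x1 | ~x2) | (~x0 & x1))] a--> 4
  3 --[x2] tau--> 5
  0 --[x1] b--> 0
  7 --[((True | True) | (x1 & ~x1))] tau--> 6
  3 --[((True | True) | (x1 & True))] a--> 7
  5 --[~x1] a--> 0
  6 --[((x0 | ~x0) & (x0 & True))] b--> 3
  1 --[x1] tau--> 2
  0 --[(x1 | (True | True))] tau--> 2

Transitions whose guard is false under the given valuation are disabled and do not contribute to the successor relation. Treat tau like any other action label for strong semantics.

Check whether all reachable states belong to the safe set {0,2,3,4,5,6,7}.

Answer: INVARIANT VIOLATED at state 1

Analysis:
Safe = {0,2,3,4,5,6,7}
Reachable = {0,1,2}
  0: ✓
  1: ✗ unsafe
  2: ✓
counterexample path to 1: tau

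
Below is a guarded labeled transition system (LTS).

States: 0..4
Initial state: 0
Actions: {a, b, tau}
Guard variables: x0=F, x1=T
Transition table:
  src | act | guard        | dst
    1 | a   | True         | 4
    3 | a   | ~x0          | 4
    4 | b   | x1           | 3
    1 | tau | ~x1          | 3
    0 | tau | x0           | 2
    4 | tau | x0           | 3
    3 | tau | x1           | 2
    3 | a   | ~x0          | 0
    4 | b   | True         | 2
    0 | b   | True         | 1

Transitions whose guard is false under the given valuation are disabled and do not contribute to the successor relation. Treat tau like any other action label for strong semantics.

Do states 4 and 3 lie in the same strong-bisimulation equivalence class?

Compute ~ classes (split until stable):
  P[0] = {{0,1,2,3,4}}
  P[1] = {{0,4},{1},{2},{3}}
  P[2] = {{0},{1},{2},{3},{4}}
Fixed point at round 3; 5 class(es).
class of 4: {4}; class of 3: {3}

Answer: NOT BISIMILAR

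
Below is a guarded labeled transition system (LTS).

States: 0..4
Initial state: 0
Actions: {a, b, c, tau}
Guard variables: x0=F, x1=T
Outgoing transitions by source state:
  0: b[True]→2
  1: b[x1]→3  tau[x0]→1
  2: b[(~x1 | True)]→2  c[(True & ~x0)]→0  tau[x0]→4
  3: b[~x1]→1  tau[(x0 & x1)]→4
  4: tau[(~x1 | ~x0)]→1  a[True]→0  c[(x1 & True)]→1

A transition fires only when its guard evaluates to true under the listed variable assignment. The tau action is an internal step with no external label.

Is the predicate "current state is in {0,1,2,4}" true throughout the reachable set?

Inv-set: {0,1,2,4}
R = {0,2}
  0: ok
  2: ok

Answer: INVARIANT HOLDS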